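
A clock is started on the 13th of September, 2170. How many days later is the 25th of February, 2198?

Day-of-year of September 13, 2170: 256.
Day-of-year of February 25, 2198: 56.
2170 has 365 days, so 365 − 256 = 109 days remain in 2170.
Full years 2171–2197: 20 common + 7 leap = 20×365 + 7×366 = 9862 days.
Total: 109 + 9862 + 56 = 10027 days.

10027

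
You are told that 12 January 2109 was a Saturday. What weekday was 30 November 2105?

Monday

Count forward from the earlier date (November 30, 2105) to the later (January 12, 2109):
November 30, 2105 → November 30, 2106: 365 days.
November 30, 2106 → November 30, 2107: 365 days.
November 30, 2107 → November 30, 2108: 366 days (2108 is a leap year).
November 2108: 30 − 30 = 0 days remain.
Then December (31): 31 days.
January 1–12, 2109: 12 days.
Residual: 43 days.
Total: 1139 days.
1139 mod 7 = 5, so 5 days before Saturday is Monday.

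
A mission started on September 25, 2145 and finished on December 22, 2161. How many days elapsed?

5932

From September 25, 2145 to September 25, 2161: 16 years, of which 4 contain a Feb 29 — 12×365 + 4×366 = 5844 days.
September 2161: 30 − 25 = 5 days remain.
Then October (31), November (30): 31 + 30 = 61 days.
December 1–22, 2161: 22 days.
Residual: 88 days.
Total: 5932 days.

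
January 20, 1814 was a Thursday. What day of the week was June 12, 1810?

Tuesday

Count forward from the earlier date (June 12, 1810) to the later (January 20, 1814):
Day-of-year of June 12, 1810: 163.
Day-of-year of January 20, 1814: 20.
1810 has 365 days, so 365 − 163 = 202 days remain in 1810.
Full years: 1811: 365; 1812: 366; 1813: 365. Sum = 1096.
Total: 202 + 1096 + 20 = 1318 days.
1318 mod 7 = 2, so 2 days before Thursday is Tuesday.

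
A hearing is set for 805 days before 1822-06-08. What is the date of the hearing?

1820-03-25

Count 805 days before June 8, 1822:
March 25, 1820 → March 25, 1821: 365 days.
March 25, 1821 → March 25, 1822: 365 days.
March 1822: 31 − 25 = 6 days remain.
Then April (30), May (31): 30 + 31 = 61 days.
June 1–8, 1822: 8 days.
Residual: 75 days.
Total: 805 days.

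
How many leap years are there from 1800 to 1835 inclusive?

8

Years divisible by 4 in [1800, 1835]: 1800, 1804, 1808, 1812, 1816, 1820, 1824, 1828, 1832.
Of these, 1800 is divisible by 100 but not 400, so not leap.
Leap years: 9 − 1 = 8.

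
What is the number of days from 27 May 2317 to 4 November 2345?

10388

From May 27, 2317 to May 27, 2345: 28 years, of which 7 contain a Feb 29 — 21×365 + 7×366 = 10227 days.
May 2345: 31 − 27 = 4 days remain.
Then June (30), July (31), August (31), September (30), October (31): 30 + 31 + 31 + 30 + 31 = 153 days.
November 1–4, 2345: 4 days.
Residual: 161 days.
Total: 10388 days.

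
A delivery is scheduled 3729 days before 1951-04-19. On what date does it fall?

1941-02-01

Count 3729 days before April 19, 1951:
Day-of-year of February 1, 1941: 32.
Day-of-year of April 19, 1951: 109.
1941 has 365 days, so 365 − 32 = 333 days remain in 1941.
Full years 1942–1950: 7 common + 2 leap = 7×365 + 2×366 = 3287 days.
Total: 333 + 3287 + 109 = 3729 days.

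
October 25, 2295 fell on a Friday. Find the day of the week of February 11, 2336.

From October 25, 2295 to October 25, 2335: 40 years, of which 9 contain a Feb 29 — 31×365 + 9×366 = 14609 days.
(2300 is not a leap year (divisible by 100 but not 400).)
October 2335: 31 − 25 = 6 days remain.
Then November (30), December (31), January (31): 30 + 31 + 31 = 92 days.
February 1–11, 2336: 11 days (2336 is a leap year).
Residual: 109 days.
Total: 14718 days.
14718 mod 7 = 4, so 4 days after Friday is Tuesday.

Tuesday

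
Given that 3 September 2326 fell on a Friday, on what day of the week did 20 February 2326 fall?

Count forward from the earlier date (February 20, 2326) to the later (September 3, 2326):
February 2326: 28 − 20 = 8 days remain (2326 is not a leap year, so February has 28 days).
Then March (31), April (30), May (31), June (30), July (31), August (31): 31 + 30 + 31 + 30 + 31 + 31 = 184 days.
September 1–3, 2326: 3 days.
Total: 8 + 184 + 3 = 195 days.
195 mod 7 = 6, so 6 days before Friday is Saturday.

Saturday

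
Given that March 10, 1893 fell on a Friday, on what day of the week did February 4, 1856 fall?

Count forward from the earlier date (February 4, 1856) to the later (March 10, 1893):
Day-of-year of February 4, 1856: 35.
Day-of-year of March 10, 1893: 69.
1856 has 366 days, so 366 − 35 = 331 days remain in 1856.
Full years 1857–1892: 27 common + 9 leap = 27×365 + 9×366 = 13149 days.
Total: 331 + 13149 + 69 = 13549 days.
13549 mod 7 = 4, so 4 days before Friday is Monday.

Monday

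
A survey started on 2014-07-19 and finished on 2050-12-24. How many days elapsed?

From July 19, 2014 to July 19, 2050: 36 years, of which 9 contain a Feb 29 — 27×365 + 9×366 = 13149 days.
July 2050: 31 − 19 = 12 days remain.
Then August (31), September (30), October (31), November (30): 31 + 30 + 31 + 30 = 122 days.
December 1–24, 2050: 24 days.
Residual: 158 days.
Total: 13307 days.

13307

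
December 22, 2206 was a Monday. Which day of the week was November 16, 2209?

Thursday

Day-of-year of December 22, 2206: 356.
Day-of-year of November 16, 2209: 320.
2206 has 365 days, so 365 − 356 = 9 days remain in 2206.
Full years: 2207: 365; 2208: 366. Sum = 731.
Total: 9 + 731 + 320 = 1060 days.
1060 mod 7 = 3, so 3 days after Monday is Thursday.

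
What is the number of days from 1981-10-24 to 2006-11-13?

9151

From October 24, 1981 to October 24, 2006: 25 years, of which 6 contain a Feb 29 — 19×365 + 6×366 = 9131 days.
(2000 is a leap year (divisible by 400).)
October 2006: 31 − 24 = 7 days remain.
November 1–13, 2006: 13 days.
Residual: 20 days.
Total: 9151 days.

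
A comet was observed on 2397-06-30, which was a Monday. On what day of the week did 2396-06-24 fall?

Count forward from the earlier date (June 24, 2396) to the later (June 30, 2397):
June 2396: 30 − 24 = 6 days remain.
Then 11 full months totalling 335 days.
June 1–30, 2397: 30 days.
Total: 6 + 335 + 30 = 371 days.
371 is a multiple of 7, so 2396-06-24 falls on the same weekday: Monday.

Monday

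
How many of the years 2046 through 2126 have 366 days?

Years divisible by 4: 2048, 2052, …, 2124 — 20 in all.
Of these, 2100 is divisible by 100 but not 400, so not leap.
Leap years: 20 − 1 = 19.

19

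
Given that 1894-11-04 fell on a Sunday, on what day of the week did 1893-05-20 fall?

Count forward from the earlier date (May 20, 1893) to the later (November 4, 1894):
Day-of-year of May 20, 1893: 140.
Day-of-year of November 4, 1894: 308.
1893 has 365 days, so 365 − 140 = 225 days remain in 1893.
Total: 225 + 308 = 533 days.
533 mod 7 = 1, so 1 day before Sunday is Saturday.

Saturday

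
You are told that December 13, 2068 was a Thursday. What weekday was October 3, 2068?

Wednesday

Count forward from the earlier date (October 3, 2068) to the later (December 13, 2068):
October 2068: 31 − 3 = 28 days remain.
Then November (30): 30 days.
December 1–13, 2068: 13 days.
Total: 28 + 30 + 13 = 71 days.
71 mod 7 = 1, so 1 day before Thursday is Wednesday.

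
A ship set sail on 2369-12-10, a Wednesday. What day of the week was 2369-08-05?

Tuesday

Count forward from the earlier date (August 5, 2369) to the later (December 10, 2369):
August 2369: 31 − 5 = 26 days remain.
Then September (30), October (31), November (30): 30 + 31 + 30 = 91 days.
December 1–10, 2369: 10 days.
Total: 26 + 91 + 10 = 127 days.
127 mod 7 = 1, so 1 day before Wednesday is Tuesday.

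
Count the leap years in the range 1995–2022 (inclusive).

7

Years divisible by 4 in [1995, 2022]: 1996, 2000, 2004, 2008, 2012, 2016, 2020.
2000 is divisible by 400, so still leap.
No century exceptions apply. Count: 7.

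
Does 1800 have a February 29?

No

1800 is not a leap year (divisible by 100 but not 400).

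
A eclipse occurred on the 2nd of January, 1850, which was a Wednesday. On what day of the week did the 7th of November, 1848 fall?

Tuesday

Count forward from the earlier date (November 7, 1848) to the later (January 2, 1850):
November 7, 1848 → November 7, 1849: 365 days.
November 1849: 30 − 7 = 23 days remain.
Then December (31): 31 days.
January 1–2, 1850: 2 days.
Residual: 56 days.
Total: 421 days.
421 mod 7 = 1, so 1 day before Wednesday is Tuesday.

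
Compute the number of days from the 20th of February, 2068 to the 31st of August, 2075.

2749

Day-of-year of February 20, 2068: 51.
Day-of-year of August 31, 2075: 243.
2068 has 366 days, so 366 − 51 = 315 days remain in 2068.
Full years: 2069: 365; 2070: 365; 2071: 365; 2072: 366; 2073: 365; 2074: 365. Sum = 2191.
Total: 315 + 2191 + 243 = 2749 days.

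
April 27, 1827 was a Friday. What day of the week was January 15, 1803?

Count forward from the earlier date (January 15, 1803) to the later (April 27, 1827):
From January 15, 1803 to January 15, 1827: 24 years, of which 6 contain a Feb 29 — 18×365 + 6×366 = 8766 days.
January 1827: 31 − 15 = 16 days remain.
Then February 1827 (28), March (31): 28 + 31 = 59 days.
April 1–27, 1827: 27 days.
Residual: 102 days.
Total: 8868 days.
8868 mod 7 = 6, so 6 days before Friday is Saturday.

Saturday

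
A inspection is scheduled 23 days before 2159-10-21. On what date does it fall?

2159-09-28

Count 23 days before October 21, 2159:
September 2159: 30 − 28 = 2 days remain.
October 1–21, 2159: 21 days.
Total: 2 + 21 = 23 days.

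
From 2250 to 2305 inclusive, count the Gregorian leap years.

13

Years divisible by 4: 2252, 2256, …, 2304 — 14 in all.
Of these, 2300 is divisible by 100 but not 400, so not leap.
Leap years: 14 − 1 = 13.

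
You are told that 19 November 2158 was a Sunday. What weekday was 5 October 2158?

Thursday

Count forward from the earlier date (October 5, 2158) to the later (November 19, 2158):
October 2158: 31 − 5 = 26 days remain.
November 1–19, 2158: 19 days.
Total: 26 + 19 = 45 days.
45 mod 7 = 3, so 3 days before Sunday is Thursday.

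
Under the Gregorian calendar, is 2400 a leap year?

Yes

2400 is a leap year (divisible by 400).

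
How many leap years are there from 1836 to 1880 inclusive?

12

Years divisible by 4 in [1836, 1880]: 1836, 1840, 1844, 1848, 1852, 1856, 1860, 1864, 1868, 1872, 1876, 1880.
No century exceptions apply. Count: 12.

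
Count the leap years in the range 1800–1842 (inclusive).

Years divisible by 4 in [1800, 1842]: 1800, 1804, 1808, 1812, 1816, 1820, 1824, 1828, 1832, 1836, 1840.
Of these, 1800 is divisible by 100 but not 400, so not leap.
Leap years: 11 − 1 = 10.

10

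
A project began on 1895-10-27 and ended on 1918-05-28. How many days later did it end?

8248

From October 27, 1895 to October 27, 1917: 22 years, of which 5 contain a Feb 29 — 17×365 + 5×366 = 8035 days.
(1900 is not a leap year (divisible by 100 but not 400).)
October 1917: 31 − 27 = 4 days remain.
Then November (30), December (31), January (31), February 1918 (28), March (31), April (30): 30 + 31 + 31 + 28 + 31 + 30 = 181 days.
May 1–28, 1918: 28 days.
Residual: 213 days.
Total: 8248 days.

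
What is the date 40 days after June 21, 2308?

July 31, 2308

Count 40 days after June 21, 2308:
June 2308: 30 − 21 = 9 days remain.
July 1–31, 2308: 31 days.
Total: 9 + 31 = 40 days.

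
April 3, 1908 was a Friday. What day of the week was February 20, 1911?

Day-of-year of April 3, 1908: 94.
Day-of-year of February 20, 1911: 51.
1908 has 366 days, so 366 − 94 = 272 days remain in 1908.
Full years: 1909: 365; 1910: 365. Sum = 730.
Total: 272 + 730 + 51 = 1053 days.
1053 mod 7 = 3, so 3 days after Friday is Monday.

Monday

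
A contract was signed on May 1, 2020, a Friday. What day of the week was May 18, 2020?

Monday

Within May 2020: 18 − 1 = 17 days.
17 mod 7 = 3, so 3 days after Friday is Monday.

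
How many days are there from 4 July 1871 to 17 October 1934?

Day-of-year of July 4, 1871: 185.
Day-of-year of October 17, 1934: 290.
1871 has 365 days, so 365 − 185 = 180 days remain in 1871.
Full years 1872–1933: 47 common + 15 leap = 47×365 + 15×366 = 22645 days.
Total: 180 + 22645 + 290 = 23115 days.

23115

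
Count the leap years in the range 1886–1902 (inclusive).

3

Years divisible by 4 in [1886, 1902]: 1888, 1892, 1896, 1900.
Of these, 1900 is divisible by 100 but not 400, so not leap.
Leap years: 4 − 1 = 3.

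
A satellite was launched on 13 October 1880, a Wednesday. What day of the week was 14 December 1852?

Count forward from the earlier date (December 14, 1852) to the later (October 13, 1880):
From December 14, 1852 to December 14, 1879: 27 years, of which 6 contain a Feb 29 — 21×365 + 6×366 = 9861 days.
December 1879: 31 − 14 = 17 days remain.
Then 9 full months totalling 274 days.
October 1–13, 1880: 13 days.
Residual: 304 days.
Total: 10165 days.
10165 mod 7 = 1, so 1 day before Wednesday is Tuesday.

Tuesday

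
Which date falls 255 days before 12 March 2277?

30 June 2276

Count 255 days before March 12, 2277:
Day-of-year of June 30, 2276: 182.
Day-of-year of March 12, 2277: 71.
2276 has 366 days, so 366 − 182 = 184 days remain in 2276.
Total: 184 + 71 = 255 days.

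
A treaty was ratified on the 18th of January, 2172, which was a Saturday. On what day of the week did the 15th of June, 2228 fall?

Sunday

Day-of-year of January 18, 2172: 18.
Day-of-year of June 15, 2228: 167.
2172 has 366 days, so 366 − 18 = 348 days remain in 2172.
Full years 2173–2227: 43 common + 12 leap = 43×365 + 12×366 = 20087 days.
Total: 348 + 20087 + 167 = 20602 days.
20602 mod 7 = 1, so 1 day after Saturday is Sunday.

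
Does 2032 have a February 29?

Yes

2032 is a leap year.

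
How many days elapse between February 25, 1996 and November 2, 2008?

Day-of-year of February 25, 1996: 56.
Day-of-year of November 2, 2008: 307.
1996 has 366 days, so 366 − 56 = 310 days remain in 1996.
Full years 1997–2007: 9 common + 2 leap = 9×365 + 2×366 = 4017 days.
Total: 310 + 4017 + 307 = 4634 days.

4634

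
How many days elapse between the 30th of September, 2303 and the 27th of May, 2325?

Day-of-year of September 30, 2303: 273.
Day-of-year of May 27, 2325: 147.
2303 has 365 days, so 365 − 273 = 92 days remain in 2303.
Full years 2304–2324: 15 common + 6 leap = 15×365 + 6×366 = 7671 days.
Total: 92 + 7671 + 147 = 7910 days.

7910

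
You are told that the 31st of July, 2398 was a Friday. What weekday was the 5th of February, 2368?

Count forward from the earlier date (February 5, 2368) to the later (July 31, 2398):
From February 5, 2368 to February 5, 2398: 30 years, of which 8 contain a Feb 29 — 22×365 + 8×366 = 10958 days.
February 2398: 28 − 5 = 23 days remain (2398 is not a leap year, so February has 28 days).
Then March (31), April (30), May (31), June (30): 31 + 30 + 31 + 30 = 122 days.
July 1–31, 2398: 31 days.
Residual: 176 days.
Total: 11134 days.
11134 mod 7 = 4, so 4 days before Friday is Monday.

Monday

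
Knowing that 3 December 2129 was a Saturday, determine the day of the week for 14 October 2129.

Friday

Count forward from the earlier date (October 14, 2129) to the later (December 3, 2129):
October 2129: 31 − 14 = 17 days remain.
Then November (30): 30 days.
December 1–3, 2129: 3 days.
Total: 17 + 30 + 3 = 50 days.
50 mod 7 = 1, so 1 day before Saturday is Friday.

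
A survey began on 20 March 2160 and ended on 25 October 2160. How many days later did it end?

March 2160: 31 − 20 = 11 days remain.
Then April (30), May (31), June (30), July (31), August (31), September (30): 30 + 31 + 30 + 31 + 31 + 30 = 183 days.
October 1–25, 2160: 25 days.
Total: 11 + 183 + 25 = 219 days.

219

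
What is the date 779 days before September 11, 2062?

July 24, 2060

Count 779 days before September 11, 2062:
July 2060: 31 − 24 = 7 days remain.
Then 25 full months totalling 761 days.
September 1–11, 2062: 11 days.
Total: 7 + 761 + 11 = 779 days.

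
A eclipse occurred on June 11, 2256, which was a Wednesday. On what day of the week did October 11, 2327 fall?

Day-of-year of June 11, 2256: 163.
Day-of-year of October 11, 2327: 284.
2256 has 366 days, so 366 − 163 = 203 days remain in 2256.
Full years 2257–2326: 54 common + 16 leap = 54×365 + 16×366 = 25566 days.
Total: 203 + 25566 + 284 = 26053 days.
26053 mod 7 = 6, so 6 days after Wednesday is Tuesday.

Tuesday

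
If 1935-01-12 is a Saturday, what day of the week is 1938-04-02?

Saturday

January 12, 1935 → January 12, 1936: 365 days.
January 12, 1936 → January 12, 1937: 366 days (1936 is a leap year).
January 12, 1937 → January 12, 1938: 365 days.
January 1938: 31 − 12 = 19 days remain.
Then February 1938 (28), March (31): 28 + 31 = 59 days.
April 1–2, 1938: 2 days.
Residual: 80 days.
Total: 1176 days.
1176 is a multiple of 7, so 1938-04-02 falls on the same weekday: Saturday.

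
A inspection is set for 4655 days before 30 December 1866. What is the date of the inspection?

2 April 1854

Count 4655 days before December 30, 1866:
From April 2, 1854 to April 2, 1866: 12 years, of which 3 contain a Feb 29 — 9×365 + 3×366 = 4383 days.
April 1866: 30 − 2 = 28 days remain.
Then May (31), June (30), July (31), August (31), September (30), October (31), November (30): 31 + 30 + 31 + 31 + 30 + 31 + 30 = 214 days.
December 1–30, 1866: 30 days.
Residual: 272 days.
Total: 4655 days.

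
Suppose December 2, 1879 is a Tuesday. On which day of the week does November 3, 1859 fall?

Count forward from the earlier date (November 3, 1859) to the later (December 2, 1879):
From November 3, 1859 to November 3, 1879: 20 years, of which 5 contain a Feb 29 — 15×365 + 5×366 = 7305 days.
November 1879: 30 − 3 = 27 days remain.
December 1–2, 1879: 2 days.
Residual: 29 days.
Total: 7334 days.
7334 mod 7 = 5, so 5 days before Tuesday is Thursday.

Thursday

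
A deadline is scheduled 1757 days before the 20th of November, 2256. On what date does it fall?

the 29th of January, 2252

Count 1757 days before November 20, 2256:
January 29, 2252 → January 29, 2253: 366 days (2252 is a leap year).
January 29, 2253 → January 29, 2254: 365 days.
January 29, 2254 → January 29, 2255: 365 days.
January 29, 2255 → January 29, 2256: 365 days.
January 2256: 31 − 29 = 2 days remain.
Then 9 full months totalling 274 days.
November 1–20, 2256: 20 days.
Residual: 296 days.
Total: 1757 days.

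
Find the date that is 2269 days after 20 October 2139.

5 January 2146

Count 2269 days after October 20, 2139:
October 20, 2139 → October 20, 2140: 366 days (2140 is a leap year).
October 20, 2140 → October 20, 2141: 365 days.
October 20, 2141 → October 20, 2142: 365 days.
October 20, 2142 → October 20, 2143: 365 days.
October 20, 2143 → October 20, 2144: 366 days (2144 is a leap year).
October 20, 2144 → October 20, 2145: 365 days.
October 2145: 31 − 20 = 11 days remain.
Then November (30), December (31): 30 + 31 = 61 days.
January 1–5, 2146: 5 days.
Residual: 77 days.
Total: 2269 days.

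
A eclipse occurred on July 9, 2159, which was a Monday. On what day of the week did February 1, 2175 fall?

Day-of-year of July 9, 2159: 190.
Day-of-year of February 1, 2175: 32.
2159 has 365 days, so 365 − 190 = 175 days remain in 2159.
Full years 2160–2174: 11 common + 4 leap = 11×365 + 4×366 = 5479 days.
Total: 175 + 5479 + 32 = 5686 days.
5686 mod 7 = 2, so 2 days after Monday is Wednesday.

Wednesday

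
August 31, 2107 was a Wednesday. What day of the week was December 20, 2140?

Day-of-year of August 31, 2107: 243.
Day-of-year of December 20, 2140: 355.
2107 has 365 days, so 365 − 243 = 122 days remain in 2107.
Full years 2108–2139: 24 common + 8 leap = 24×365 + 8×366 = 11688 days.
Total: 122 + 11688 + 355 = 12165 days.
12165 mod 7 = 6, so 6 days after Wednesday is Tuesday.

Tuesday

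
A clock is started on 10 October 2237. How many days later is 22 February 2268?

Day-of-year of October 10, 2237: 283.
Day-of-year of February 22, 2268: 53.
2237 has 365 days, so 365 − 283 = 82 days remain in 2237.
Full years 2238–2267: 23 common + 7 leap = 23×365 + 7×366 = 10957 days.
Total: 82 + 10957 + 53 = 11092 days.

11092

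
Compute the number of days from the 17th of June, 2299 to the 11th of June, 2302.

1089

June 17, 2299 → June 17, 2300: 365 days (2300 is not a leap year (divisible by 100 but not 400)).
June 17, 2300 → June 17, 2301: 365 days.
June 2301: 30 − 17 = 13 days remain.
Then 11 full months totalling 335 days.
June 1–11, 2302: 11 days.
Residual: 359 days.
Total: 1089 days.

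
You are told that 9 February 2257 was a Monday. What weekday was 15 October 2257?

Thursday

February 2257: 28 − 9 = 19 days remain (2257 is not a leap year, so February has 28 days).
Then March (31), April (30), May (31), June (30), July (31), August (31), September (30): 31 + 30 + 31 + 30 + 31 + 31 + 30 = 214 days.
October 1–15, 2257: 15 days.
Total: 19 + 214 + 15 = 248 days.
248 mod 7 = 3, so 3 days after Monday is Thursday.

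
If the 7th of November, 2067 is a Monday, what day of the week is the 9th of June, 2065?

Tuesday

Count forward from the earlier date (June 9, 2065) to the later (November 7, 2067):
June 9, 2065 → June 9, 2066: 365 days.
June 9, 2066 → June 9, 2067: 365 days.
June 2067: 30 − 9 = 21 days remain.
Then July (31), August (31), September (30), October (31): 31 + 31 + 30 + 31 = 123 days.
November 1–7, 2067: 7 days.
Residual: 151 days.
Total: 881 days.
881 mod 7 = 6, so 6 days before Monday is Tuesday.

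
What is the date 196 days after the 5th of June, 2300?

the 18th of December, 2300

Count 196 days after June 5, 2300:
June 2300: 30 − 5 = 25 days remain.
Then July (31), August (31), September (30), October (31), November (30): 31 + 31 + 30 + 31 + 30 = 153 days.
December 1–18, 2300: 18 days.
Total: 25 + 153 + 18 = 196 days.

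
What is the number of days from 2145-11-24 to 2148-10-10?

1051

November 24, 2145 → November 24, 2146: 365 days.
November 24, 2146 → November 24, 2147: 365 days.
November 2147: 30 − 24 = 6 days remain.
Then 10 full months totalling 305 days.
October 1–10, 2148: 10 days.
Residual: 321 days.
Total: 1051 days.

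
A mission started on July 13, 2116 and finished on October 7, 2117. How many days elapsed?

451

July 2116: 31 − 13 = 18 days remain.
Then 14 full months totalling 426 days.
October 1–7, 2117: 7 days.
Total: 18 + 426 + 7 = 451 days.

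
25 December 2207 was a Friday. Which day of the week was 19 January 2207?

Monday

Count forward from the earlier date (January 19, 2207) to the later (December 25, 2207):
January 2207: 31 − 19 = 12 days remain.
Then 10 full months totalling 303 days.
December 1–25, 2207: 25 days.
Total: 12 + 303 + 25 = 340 days.
340 mod 7 = 4, so 4 days before Friday is Monday.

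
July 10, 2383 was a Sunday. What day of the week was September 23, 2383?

Friday

July 2383: 31 − 10 = 21 days remain.
Then August (31): 31 days.
September 1–23, 2383: 23 days.
Total: 21 + 31 + 23 = 75 days.
75 mod 7 = 5, so 5 days after Sunday is Friday.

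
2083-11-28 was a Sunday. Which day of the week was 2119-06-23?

From November 28, 2083 to November 28, 2118: 35 years, of which 8 contain a Feb 29 — 27×365 + 8×366 = 12783 days.
(2100 is not a leap year (divisible by 100 but not 400).)
November 2118: 30 − 28 = 2 days remain.
Then December (31), January (31), February 2119 (28), March (31), April (30), May (31): 31 + 31 + 28 + 31 + 30 + 31 = 182 days.
June 1–23, 2119: 23 days.
Residual: 207 days.
Total: 12990 days.
12990 mod 7 = 5, so 5 days after Sunday is Friday.

Friday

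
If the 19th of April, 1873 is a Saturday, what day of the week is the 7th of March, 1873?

Friday

Count forward from the earlier date (March 7, 1873) to the later (April 19, 1873):
March 1873: 31 − 7 = 24 days remain.
April 1–19, 1873: 19 days.
Total: 24 + 19 = 43 days.
43 mod 7 = 1, so 1 day before Saturday is Friday.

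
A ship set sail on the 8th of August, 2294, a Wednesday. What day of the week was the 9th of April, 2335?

Day-of-year of August 8, 2294: 220.
Day-of-year of April 9, 2335: 99.
2294 has 365 days, so 365 − 220 = 145 days remain in 2294.
Full years 2295–2334: 31 common + 9 leap = 31×365 + 9×366 = 14609 days.
Total: 145 + 14609 + 99 = 14853 days.
14853 mod 7 = 6, so 6 days after Wednesday is Tuesday.

Tuesday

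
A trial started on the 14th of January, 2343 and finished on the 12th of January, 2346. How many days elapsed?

Day-of-year of January 14, 2343: 14.
Day-of-year of January 12, 2346: 12.
2343 has 365 days, so 365 − 14 = 351 days remain in 2343.
Full years: 2344: 366; 2345: 365. Sum = 731.
Total: 351 + 731 + 12 = 1094 days.

1094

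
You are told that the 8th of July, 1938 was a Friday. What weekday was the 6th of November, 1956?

Tuesday

From July 8, 1938 to July 8, 1956: 18 years, of which 5 contain a Feb 29 — 13×365 + 5×366 = 6575 days.
July 1956: 31 − 8 = 23 days remain.
Then August (31), September (30), October (31): 31 + 30 + 31 = 92 days.
November 1–6, 1956: 6 days.
Residual: 121 days.
Total: 6696 days.
6696 mod 7 = 4, so 4 days after Friday is Tuesday.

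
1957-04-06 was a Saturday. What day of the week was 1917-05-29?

Count forward from the earlier date (May 29, 1917) to the later (April 6, 1957):
Day-of-year of May 29, 1917: 149.
Day-of-year of April 6, 1957: 96.
1917 has 365 days, so 365 − 149 = 216 days remain in 1917.
Full years 1918–1956: 29 common + 10 leap = 29×365 + 10×366 = 14245 days.
Total: 216 + 14245 + 96 = 14557 days.
14557 mod 7 = 4, so 4 days before Saturday is Tuesday.

Tuesday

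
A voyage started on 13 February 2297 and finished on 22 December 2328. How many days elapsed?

11634

From February 13, 2297 to February 13, 2328: 31 years, of which 6 contain a Feb 29 — 25×365 + 6×366 = 11321 days.
(2300 is not a leap year (divisible by 100 but not 400).)
February 2328: 29 − 13 = 16 days remain (2328 is a leap year, so February has 29 days).
Then 9 full months totalling 275 days.
December 1–22, 2328: 22 days.
Residual: 313 days.
Total: 11634 days.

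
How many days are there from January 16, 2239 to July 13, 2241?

January 16, 2239 → January 16, 2240: 365 days.
January 16, 2240 → January 16, 2241: 366 days (2240 is a leap year).
January 2241: 31 − 16 = 15 days remain.
Then February 2241 (28), March (31), April (30), May (31), June (30): 28 + 31 + 30 + 31 + 30 = 150 days.
July 1–13, 2241: 13 days.
Residual: 178 days.
Total: 909 days.

909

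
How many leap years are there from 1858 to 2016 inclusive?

Years divisible by 4: 1860, 1864, …, 2016 — 40 in all.
Of these, 1900 is divisible by 100 but not 400, so not leap.
2000 is divisible by 400, so still leap.
Leap years: 40 − 1 = 39.

39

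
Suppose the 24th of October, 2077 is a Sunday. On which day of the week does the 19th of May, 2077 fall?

Count forward from the earlier date (May 19, 2077) to the later (October 24, 2077):
May 2077: 31 − 19 = 12 days remain.
Then June (30), July (31), August (31), September (30): 30 + 31 + 31 + 30 = 122 days.
October 1–24, 2077: 24 days.
Total: 12 + 122 + 24 = 158 days.
158 mod 7 = 4, so 4 days before Sunday is Wednesday.

Wednesday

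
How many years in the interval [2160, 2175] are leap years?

4

Years divisible by 4 in [2160, 2175]: 2160, 2164, 2168, 2172.
No century exceptions apply. Count: 4.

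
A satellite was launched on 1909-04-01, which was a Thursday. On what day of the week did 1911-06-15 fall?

Thursday

April 1, 1909 → April 1, 1910: 365 days.
April 1, 1910 → April 1, 1911: 365 days.
April 1911: 30 − 1 = 29 days remain.
Then May (31): 31 days.
June 1–15, 1911: 15 days.
Residual: 75 days.
Total: 805 days.
805 is a multiple of 7, so 1911-06-15 falls on the same weekday: Thursday.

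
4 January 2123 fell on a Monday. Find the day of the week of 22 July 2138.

From January 4, 2123 to January 4, 2138: 15 years, of which 4 contain a Feb 29 — 11×365 + 4×366 = 5479 days.
January 2138: 31 − 4 = 27 days remain.
Then February 2138 (28), March (31), April (30), May (31), June (30): 28 + 31 + 30 + 31 + 30 = 150 days.
July 1–22, 2138: 22 days.
Residual: 199 days.
Total: 5678 days.
5678 mod 7 = 1, so 1 day after Monday is Tuesday.

Tuesday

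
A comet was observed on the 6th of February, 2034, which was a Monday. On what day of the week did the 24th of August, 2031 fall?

Sunday

Count forward from the earlier date (August 24, 2031) to the later (February 6, 2034):
Day-of-year of August 24, 2031: 236.
Day-of-year of February 6, 2034: 37.
2031 has 365 days, so 365 − 236 = 129 days remain in 2031.
Full years: 2032: 366; 2033: 365. Sum = 731.
Total: 129 + 731 + 37 = 897 days.
897 mod 7 = 1, so 1 day before Monday is Sunday.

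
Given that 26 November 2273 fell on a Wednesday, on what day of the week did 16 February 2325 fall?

Monday

From November 26, 2273 to November 26, 2324: 51 years, of which 12 contain a Feb 29 — 39×365 + 12×366 = 18627 days.
(2300 is not a leap year (divisible by 100 but not 400).)
November 2324: 30 − 26 = 4 days remain.
Then December (31), January (31): 31 + 31 = 62 days.
February 1–16, 2325: 16 days (2325 is not a leap year).
Residual: 82 days.
Total: 18709 days.
18709 mod 7 = 5, so 5 days after Wednesday is Monday.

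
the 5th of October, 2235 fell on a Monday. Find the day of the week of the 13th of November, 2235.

Friday

October 2235: 31 − 5 = 26 days remain.
November 1–13, 2235: 13 days.
Total: 26 + 13 = 39 days.
39 mod 7 = 4, so 4 days after Monday is Friday.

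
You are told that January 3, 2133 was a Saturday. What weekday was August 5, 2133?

January 2133: 31 − 3 = 28 days remain.
Then February 2133 (28), March (31), April (30), May (31), June (30), July (31): 28 + 31 + 30 + 31 + 30 + 31 = 181 days.
August 1–5, 2133: 5 days.
Total: 28 + 181 + 5 = 214 days.
214 mod 7 = 4, so 4 days after Saturday is Wednesday.

Wednesday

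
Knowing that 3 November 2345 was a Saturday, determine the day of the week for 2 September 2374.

Monday

Day-of-year of November 3, 2345: 307.
Day-of-year of September 2, 2374: 245.
2345 has 365 days, so 365 − 307 = 58 days remain in 2345.
Full years 2346–2373: 21 common + 7 leap = 21×365 + 7×366 = 10227 days.
Total: 58 + 10227 + 245 = 10530 days.
10530 mod 7 = 2, so 2 days after Saturday is Monday.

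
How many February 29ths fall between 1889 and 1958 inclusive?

16

Years divisible by 4: 1892, 1896, …, 1956 — 17 in all.
Of these, 1900 is divisible by 100 but not 400, so not leap.
Leap years: 17 − 1 = 16.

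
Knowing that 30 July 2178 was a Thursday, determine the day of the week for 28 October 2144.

Count forward from the earlier date (October 28, 2144) to the later (July 30, 2178):
Day-of-year of October 28, 2144: 302.
Day-of-year of July 30, 2178: 211.
2144 has 366 days, so 366 − 302 = 64 days remain in 2144.
Full years 2145–2177: 25 common + 8 leap = 25×365 + 8×366 = 12053 days.
Total: 64 + 12053 + 211 = 12328 days.
12328 mod 7 = 1, so 1 day before Thursday is Wednesday.

Wednesday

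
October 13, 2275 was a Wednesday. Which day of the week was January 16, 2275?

Count forward from the earlier date (January 16, 2275) to the later (October 13, 2275):
January 2275: 31 − 16 = 15 days remain.
Then February 2275 (28), March (31), April (30), May (31), June (30), July (31), August (31), September (30): 28 + 31 + 30 + 31 + 30 + 31 + 31 + 30 = 242 days.
October 1–13, 2275: 13 days.
Total: 15 + 242 + 13 = 270 days.
270 mod 7 = 4, so 4 days before Wednesday is Saturday.

Saturday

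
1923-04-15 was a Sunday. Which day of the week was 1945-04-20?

Friday

Day-of-year of April 15, 1923: 105.
Day-of-year of April 20, 1945: 110.
1923 has 365 days, so 365 − 105 = 260 days remain in 1923.
Full years 1924–1944: 15 common + 6 leap = 15×365 + 6×366 = 7671 days.
Total: 260 + 7671 + 110 = 8041 days.
8041 mod 7 = 5, so 5 days after Sunday is Friday.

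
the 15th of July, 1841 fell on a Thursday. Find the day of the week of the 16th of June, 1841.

Count forward from the earlier date (June 16, 1841) to the later (July 15, 1841):
June 1841: 30 − 16 = 14 days remain.
July 1–15, 1841: 15 days.
Total: 14 + 15 = 29 days.
29 mod 7 = 1, so 1 day before Thursday is Wednesday.

Wednesday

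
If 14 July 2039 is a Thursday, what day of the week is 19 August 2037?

Count forward from the earlier date (August 19, 2037) to the later (July 14, 2039):
August 19, 2037 → August 19, 2038: 365 days.
August 2038: 31 − 19 = 12 days remain.
Then 10 full months totalling 303 days.
July 1–14, 2039: 14 days.
Residual: 329 days.
Total: 694 days.
694 mod 7 = 1, so 1 day before Thursday is Wednesday.

Wednesday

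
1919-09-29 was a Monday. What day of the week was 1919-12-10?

Wednesday

September 1919: 30 − 29 = 1 day remains.
Then October (31), November (30): 31 + 30 = 61 days.
December 1–10, 1919: 10 days.
Total: 1 + 61 + 10 = 72 days.
72 mod 7 = 2, so 2 days after Monday is Wednesday.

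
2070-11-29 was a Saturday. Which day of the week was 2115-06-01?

Day-of-year of November 29, 2070: 333.
Day-of-year of June 1, 2115: 152.
2070 has 365 days, so 365 − 333 = 32 days remain in 2070.
Full years 2071–2114: 34 common + 10 leap = 34×365 + 10×366 = 16070 days.
Total: 32 + 16070 + 152 = 16254 days.
16254 is a multiple of 7, so 2115-06-01 falls on the same weekday: Saturday.

Saturday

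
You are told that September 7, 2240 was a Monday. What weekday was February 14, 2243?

Day-of-year of September 7, 2240: 251.
Day-of-year of February 14, 2243: 45.
2240 has 366 days, so 366 − 251 = 115 days remain in 2240.
Full years: 2241: 365; 2242: 365. Sum = 730.
Total: 115 + 730 + 45 = 890 days.
890 mod 7 = 1, so 1 day after Monday is Tuesday.

Tuesday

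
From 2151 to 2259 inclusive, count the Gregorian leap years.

Years divisible by 4: 2152, 2156, …, 2256 — 27 in all.
Of these, 2200 is divisible by 100 but not 400, so not leap.
Leap years: 27 − 1 = 26.

26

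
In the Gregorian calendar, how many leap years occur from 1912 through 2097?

47

Years divisible by 4: 1912, 1916, …, 2096 — 47 in all.
2000 is divisible by 400, so still leap.
No century exceptions apply. Count: 47.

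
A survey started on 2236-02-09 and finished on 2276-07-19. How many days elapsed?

From February 9, 2236 to February 9, 2276: 40 years, of which 10 contain a Feb 29 — 30×365 + 10×366 = 14610 days.
February 2276: 29 − 9 = 20 days remain (2276 is a leap year, so February has 29 days).
Then March (31), April (30), May (31), June (30): 31 + 30 + 31 + 30 = 122 days.
July 1–19, 2276: 19 days.
Residual: 161 days.
Total: 14771 days.

14771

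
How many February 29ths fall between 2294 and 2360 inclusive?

Years divisible by 4: 2296, 2300, …, 2360 — 17 in all.
Of these, 2300 is divisible by 100 but not 400, so not leap.
Leap years: 17 − 1 = 16.

16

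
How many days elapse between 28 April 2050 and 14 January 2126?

From April 28, 2050 to April 28, 2125: 75 years, of which 18 contain a Feb 29 — 57×365 + 18×366 = 27393 days.
(2100 is not a leap year (divisible by 100 but not 400).)
April 2125: 30 − 28 = 2 days remain.
Then May (31), June (30), July (31), August (31), September (30), October (31), November (30), December (31): 31 + 30 + 31 + 31 + 30 + 31 + 30 + 31 = 245 days.
January 1–14, 2126: 14 days.
Residual: 261 days.
Total: 27654 days.

27654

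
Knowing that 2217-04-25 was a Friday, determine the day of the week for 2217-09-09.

Tuesday

April 2217: 30 − 25 = 5 days remain.
Then May (31), June (30), July (31), August (31): 31 + 30 + 31 + 31 = 123 days.
September 1–9, 2217: 9 days.
Total: 5 + 123 + 9 = 137 days.
137 mod 7 = 4, so 4 days after Friday is Tuesday.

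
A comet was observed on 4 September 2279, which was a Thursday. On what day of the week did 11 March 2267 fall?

Monday

Count forward from the earlier date (March 11, 2267) to the later (September 4, 2279):
From March 11, 2267 to March 11, 2279: 12 years, of which 3 contain a Feb 29 — 9×365 + 3×366 = 4383 days.
March 2279: 31 − 11 = 20 days remain.
Then April (30), May (31), June (30), July (31), August (31): 30 + 31 + 30 + 31 + 31 = 153 days.
September 1–4, 2279: 4 days.
Residual: 177 days.
Total: 4560 days.
4560 mod 7 = 3, so 3 days before Thursday is Monday.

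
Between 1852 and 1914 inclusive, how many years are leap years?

Years divisible by 4: 1852, 1856, …, 1912 — 16 in all.
Of these, 1900 is divisible by 100 but not 400, so not leap.
Leap years: 16 − 1 = 15.

15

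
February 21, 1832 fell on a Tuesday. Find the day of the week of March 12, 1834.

February 1832: 29 − 21 = 8 days remain (1832 is a leap year, so February has 29 days).
Then 24 full months totalling 730 days.
March 1–12, 1834: 12 days.
Total: 8 + 730 + 12 = 750 days.
750 mod 7 = 1, so 1 day after Tuesday is Wednesday.

Wednesday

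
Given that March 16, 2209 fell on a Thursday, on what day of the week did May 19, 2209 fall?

March 2209: 31 − 16 = 15 days remain.
Then April (30): 30 days.
May 1–19, 2209: 19 days.
Total: 15 + 30 + 19 = 64 days.
64 mod 7 = 1, so 1 day after Thursday is Friday.

Friday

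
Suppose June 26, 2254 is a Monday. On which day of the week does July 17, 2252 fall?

Count forward from the earlier date (July 17, 2252) to the later (June 26, 2254):
July 17, 2252 → July 17, 2253: 365 days.
July 2253: 31 − 17 = 14 days remain.
Then 10 full months totalling 304 days.
June 1–26, 2254: 26 days.
Residual: 344 days.
Total: 709 days.
709 mod 7 = 2, so 2 days before Monday is Saturday.

Saturday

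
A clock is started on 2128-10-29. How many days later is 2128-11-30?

32

October 2128: 31 − 29 = 2 days remain.
November 1–30, 2128: 30 days.
Total: 2 + 30 = 32 days.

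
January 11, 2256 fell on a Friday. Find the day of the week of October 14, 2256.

January 2256: 31 − 11 = 20 days remain.
Then February 2256 (29), March (31), April (30), May (31), June (30), July (31), August (31), September (30): 29 + 31 + 30 + 31 + 30 + 31 + 31 + 30 = 243 days.
October 1–14, 2256: 14 days.
Total: 20 + 243 + 14 = 277 days.
277 mod 7 = 4, so 4 days after Friday is Tuesday.

Tuesday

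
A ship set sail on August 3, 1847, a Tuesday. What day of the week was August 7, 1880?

From August 3, 1847 to August 3, 1880: 33 years, of which 9 contain a Feb 29 — 24×365 + 9×366 = 12054 days.
Within August 1880: 7 − 3 = 4 days.
Total: 12058 days.
12058 mod 7 = 4, so 4 days after Tuesday is Saturday.

Saturday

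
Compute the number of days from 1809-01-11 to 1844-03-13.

12845

From January 11, 1809 to January 11, 1844: 35 years, of which 8 contain a Feb 29 — 27×365 + 8×366 = 12783 days.
January 1844: 31 − 11 = 20 days remain.
Then February 1844 (29): 29 days.
March 1–13, 1844: 13 days.
Residual: 62 days.
Total: 12845 days.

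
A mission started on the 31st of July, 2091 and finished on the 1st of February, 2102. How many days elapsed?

Day-of-year of July 31, 2091: 212.
Day-of-year of February 1, 2102: 32.
2091 has 365 days, so 365 − 212 = 153 days remain in 2091.
Full years 2092–2101: 8 common + 2 leap = 8×365 + 2×366 = 3652 days.
Total: 153 + 3652 + 32 = 3837 days.

3837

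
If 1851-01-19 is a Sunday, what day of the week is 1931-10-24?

Saturday

Day-of-year of January 19, 1851: 19.
Day-of-year of October 24, 1931: 297.
1851 has 365 days, so 365 − 19 = 346 days remain in 1851.
Full years 1852–1930: 60 common + 19 leap = 60×365 + 19×366 = 28854 days.
Total: 346 + 28854 + 297 = 29497 days.
29497 mod 7 = 6, so 6 days after Sunday is Saturday.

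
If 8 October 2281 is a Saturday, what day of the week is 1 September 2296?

Tuesday

Day-of-year of October 8, 2281: 281.
Day-of-year of September 1, 2296: 245.
2281 has 365 days, so 365 − 281 = 84 days remain in 2281.
Full years 2282–2295: 11 common + 3 leap = 11×365 + 3×366 = 5113 days.
Total: 84 + 5113 + 245 = 5442 days.
5442 mod 7 = 3, so 3 days after Saturday is Tuesday.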